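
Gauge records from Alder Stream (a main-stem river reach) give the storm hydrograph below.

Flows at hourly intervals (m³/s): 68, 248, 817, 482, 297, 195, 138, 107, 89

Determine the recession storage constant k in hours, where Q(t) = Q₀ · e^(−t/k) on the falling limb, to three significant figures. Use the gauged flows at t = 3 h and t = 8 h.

On the falling limb, Q drops from 482 to 89 m³/s between t = 3 h and t = 8 h (Δt = 5 h).
k = −Δt / ln(Q₂/Q₁) = −5 / ln(89/482) = 2.96 h.

k ≈ 2.96 h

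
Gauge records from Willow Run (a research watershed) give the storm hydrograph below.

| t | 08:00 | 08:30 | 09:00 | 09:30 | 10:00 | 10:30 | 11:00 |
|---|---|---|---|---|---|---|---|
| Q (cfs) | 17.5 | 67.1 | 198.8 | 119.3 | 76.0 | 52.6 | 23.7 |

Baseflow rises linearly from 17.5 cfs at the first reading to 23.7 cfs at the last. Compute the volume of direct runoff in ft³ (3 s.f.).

V ≈ 7.39 × 10^5 ft³

Direct-runoff ordinates (Q − Q_b): 0.00, 48.57, 179.23, 98.70, 54.37, 29.93, 0.00 cfs.
ΣQ_DR = 410.8 cfs.
With Δt = 0.5 h = 1800 s, V = ΣQ_DR · Δt = 410.8 × 1800 = 7.39 × 10^5 ft³.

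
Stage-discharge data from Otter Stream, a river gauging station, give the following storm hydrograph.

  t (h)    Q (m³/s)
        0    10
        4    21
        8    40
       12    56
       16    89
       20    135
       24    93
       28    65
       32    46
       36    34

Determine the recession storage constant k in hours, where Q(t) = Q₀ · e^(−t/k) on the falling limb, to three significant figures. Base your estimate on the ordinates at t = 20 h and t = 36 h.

k ≈ 11.6 h

On the falling limb, Q drops from 135 to 34 m³/s between t = 20 h and t = 36 h (Δt = 16 h).
k = −Δt / ln(Q₂/Q₁) = −16 / ln(34/135) = 11.6 h.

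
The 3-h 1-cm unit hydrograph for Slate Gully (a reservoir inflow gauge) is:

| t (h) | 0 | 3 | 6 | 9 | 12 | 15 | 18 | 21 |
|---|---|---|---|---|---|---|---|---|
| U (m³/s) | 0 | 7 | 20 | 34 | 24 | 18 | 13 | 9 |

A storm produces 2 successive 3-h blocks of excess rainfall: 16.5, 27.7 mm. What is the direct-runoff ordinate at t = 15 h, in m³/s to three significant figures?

By discrete convolution, Q_j = Σ (P_i / 10 mm) · U_{j−i}.
At t = 15 h (j=5): Q = (16.5/10)·18 + (27.7/10)·24 = 96.2 m³/s.

Q ≈ 96.2 m³/s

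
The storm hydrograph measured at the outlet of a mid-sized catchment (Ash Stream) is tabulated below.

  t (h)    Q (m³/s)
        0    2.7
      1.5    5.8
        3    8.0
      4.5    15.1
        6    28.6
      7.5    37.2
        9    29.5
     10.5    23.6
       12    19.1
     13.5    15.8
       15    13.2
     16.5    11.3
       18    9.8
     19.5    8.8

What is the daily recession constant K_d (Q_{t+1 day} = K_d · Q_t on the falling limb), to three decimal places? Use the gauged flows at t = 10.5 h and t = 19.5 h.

K_d ≈ 0.072

Between t = 10.5 h and t = 19.5 h the flow falls from 23.6 to 8.8 m³/s over 6×1.5 h = 9 h.
Per-interval ratio K = (8.8/23.6)^(1/6) = 0.8484; K_d = K^(24/1.5) = 0.072.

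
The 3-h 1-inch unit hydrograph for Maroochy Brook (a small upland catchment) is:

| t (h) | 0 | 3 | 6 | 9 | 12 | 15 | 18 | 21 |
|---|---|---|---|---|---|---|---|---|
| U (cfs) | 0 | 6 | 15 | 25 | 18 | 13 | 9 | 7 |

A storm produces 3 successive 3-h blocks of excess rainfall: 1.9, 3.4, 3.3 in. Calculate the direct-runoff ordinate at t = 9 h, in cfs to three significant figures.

Q ≈ 118 cfs

By discrete convolution, Q_j = Σ (P_i / 1 in) · U_{j−i}.
At t = 9 h (j=3): Q = (1.9/1)·25 + (3.4/1)·15 + (3.3/1)·6 = 118 cfs.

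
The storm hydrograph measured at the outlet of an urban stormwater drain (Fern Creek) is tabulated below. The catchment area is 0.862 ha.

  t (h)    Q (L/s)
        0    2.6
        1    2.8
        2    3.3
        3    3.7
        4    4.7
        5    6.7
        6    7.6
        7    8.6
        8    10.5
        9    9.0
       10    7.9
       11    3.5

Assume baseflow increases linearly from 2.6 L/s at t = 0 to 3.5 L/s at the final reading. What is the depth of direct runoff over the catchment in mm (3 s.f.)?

d ≈ 14.3 mm

Direct runoff: 0.00, 0.12, 0.54, 0.85, 1.77, 3.69, 4.51, 5.43, 7.25, 5.66, 4.48, 0.00 L/s; ΣQ_DR = 34.30 L/s.
V = ΣQ_DR · Δt = 34.30 × 3600 s = 1.235 × 10^5 L.
Over A = 0.862 ha, depth = V / A = 14.3 mm.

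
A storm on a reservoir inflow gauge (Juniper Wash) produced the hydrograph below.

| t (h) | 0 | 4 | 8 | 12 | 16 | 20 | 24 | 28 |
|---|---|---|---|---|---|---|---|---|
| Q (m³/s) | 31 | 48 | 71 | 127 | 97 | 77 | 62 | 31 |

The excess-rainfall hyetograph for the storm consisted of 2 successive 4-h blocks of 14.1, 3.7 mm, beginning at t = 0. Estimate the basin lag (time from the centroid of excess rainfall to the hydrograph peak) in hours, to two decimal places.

t_L ≈ 9.17 h

Centroid of excess rainfall: t_c = Σ P_i·t̄_i / ΣP_i = 2.8315 h (block centres at 2, 6 h).
Hydrograph peak occurs at t = 12 h, so basin lag t_L = 12 − 2.8315 = 9.17 h.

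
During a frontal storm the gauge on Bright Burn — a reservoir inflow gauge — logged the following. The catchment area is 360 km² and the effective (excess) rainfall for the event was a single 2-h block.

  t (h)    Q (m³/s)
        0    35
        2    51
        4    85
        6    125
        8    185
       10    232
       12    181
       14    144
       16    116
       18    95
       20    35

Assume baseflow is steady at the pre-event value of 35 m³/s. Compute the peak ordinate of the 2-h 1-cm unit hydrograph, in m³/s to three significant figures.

Direct runoff: 0.0, 16.0, 50.0, 90.0, 150.0, 197.0, 146.0, 109.0, 81.0, 60.0, 0.0 m³/s; ΣQ_DR = 899.0 m³/s, peak = 197.0 m³/s.
Runoff depth d = ΣQ_DR·Δt / A = 899.0 × 7200 / (360 km²) = 17.98 mm.
The 1-cm UH is the DRH scaled by (10 mm)/d, so U_p = 197.0 × 10/17.98 = 110 m³/s.

U_p ≈ 110 m³/s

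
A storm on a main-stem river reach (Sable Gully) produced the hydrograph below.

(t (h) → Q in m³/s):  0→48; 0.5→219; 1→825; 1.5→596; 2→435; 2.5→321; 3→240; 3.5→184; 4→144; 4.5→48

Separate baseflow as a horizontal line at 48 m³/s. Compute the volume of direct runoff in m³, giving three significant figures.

V ≈ 4.64 × 10^6 m³

Direct-runoff ordinates (Q − Q_b): 0.0, 171.0, 777.0, 548.0, 387.0, 273.0, 192.0, 136.0, 96.0, 0.0 m³/s.
ΣQ_DR = 2580 m³/s.
With Δt = 0.5 h = 1800 s, V = ΣQ_DR · Δt = 2580 × 1800 = 4.64 × 10^6 m³.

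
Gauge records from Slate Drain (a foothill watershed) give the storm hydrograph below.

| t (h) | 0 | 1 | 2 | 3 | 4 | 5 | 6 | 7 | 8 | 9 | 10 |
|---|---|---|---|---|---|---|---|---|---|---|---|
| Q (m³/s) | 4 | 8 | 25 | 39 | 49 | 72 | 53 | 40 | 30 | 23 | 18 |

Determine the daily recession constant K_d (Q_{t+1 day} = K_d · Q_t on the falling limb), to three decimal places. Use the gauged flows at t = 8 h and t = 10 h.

Between t = 8 h and t = 10 h the flow falls from 30 to 18 m³/s over 2×1 h = 2 h.
Per-interval ratio K = (18/30)^(1/2) = 0.7746; K_d = K^(24/1) = 0.002.

K_d ≈ 0.002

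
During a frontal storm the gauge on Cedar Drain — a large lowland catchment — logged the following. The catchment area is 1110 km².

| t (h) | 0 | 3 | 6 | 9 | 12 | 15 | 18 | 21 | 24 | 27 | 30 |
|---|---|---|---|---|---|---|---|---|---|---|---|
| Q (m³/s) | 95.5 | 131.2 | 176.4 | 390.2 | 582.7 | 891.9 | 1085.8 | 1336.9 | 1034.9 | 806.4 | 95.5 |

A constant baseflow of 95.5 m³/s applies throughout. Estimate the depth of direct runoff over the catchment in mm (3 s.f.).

d ≈ 54.3 mm

Direct runoff: 0.0, 35.7, 80.9, 294.7, 487.2, 796.4, 990.3, 1241.4, 939.4, 710.9, 0.0 m³/s; ΣQ_DR = 5577 m³/s.
V = ΣQ_DR · Δt = 5577 × 10800 s = 6.023 × 10^7 m³.
Over A = 1110 km², depth = V / A = 54.3 mm.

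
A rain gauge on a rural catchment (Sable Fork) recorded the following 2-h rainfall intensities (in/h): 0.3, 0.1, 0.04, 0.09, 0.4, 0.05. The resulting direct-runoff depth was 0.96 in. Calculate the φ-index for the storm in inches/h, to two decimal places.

Only the 2 blocks with intensity above φ contribute runoff: 0.3, 0.4 in/h.
Σ(I−φ)·Δt = d  ⇒  (0.3+0.4 − 2φ)·2 = 0.96
φ = (0.7000 − 0.96/2) / 2 = 0.11 in/h.

φ ≈ 0.11 in/h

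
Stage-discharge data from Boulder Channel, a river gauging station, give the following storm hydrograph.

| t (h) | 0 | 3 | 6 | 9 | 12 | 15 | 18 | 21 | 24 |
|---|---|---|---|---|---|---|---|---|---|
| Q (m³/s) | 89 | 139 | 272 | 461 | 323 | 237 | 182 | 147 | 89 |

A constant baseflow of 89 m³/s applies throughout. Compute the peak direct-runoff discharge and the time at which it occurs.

Subtracting baseflow gives direct-runoff ordinates: 0.0, 50.0, 183.0, 372.0, 234.0, 148.0, 93.0, 58.0, 0.0 m³/s.
The maximum is 372.0 m³/s, occurring at the reading for t = 9 h.

Q_p = 372.0 m³/s at t = 9 h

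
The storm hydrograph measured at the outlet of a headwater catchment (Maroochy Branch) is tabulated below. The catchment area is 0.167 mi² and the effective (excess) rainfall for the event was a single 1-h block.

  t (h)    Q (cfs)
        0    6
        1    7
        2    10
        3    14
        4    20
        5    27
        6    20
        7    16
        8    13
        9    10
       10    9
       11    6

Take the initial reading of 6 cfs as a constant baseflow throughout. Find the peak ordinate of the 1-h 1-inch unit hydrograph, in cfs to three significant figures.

Direct runoff: 0.0, 1.0, 4.0, 8.0, 14.0, 21.0, 14.0, 10.0, 7.0, 4.0, 3.0, 0.0 cfs; ΣQ_DR = 86.00 cfs, peak = 21.0 cfs.
Runoff depth d = ΣQ_DR·Δt / A = 86.00 × 3600 / (0.167 mi²) = 0.7980 in.
The 1-inch UH is the DRH scaled by (1 in)/d, so U_p = 21.0 × 1/0.7980 = 26.3 cfs.

U_p ≈ 26.3 cfs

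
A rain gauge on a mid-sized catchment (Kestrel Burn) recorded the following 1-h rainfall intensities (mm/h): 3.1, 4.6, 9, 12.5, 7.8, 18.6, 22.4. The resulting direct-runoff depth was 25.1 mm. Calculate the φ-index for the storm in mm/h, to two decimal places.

Only the 3 blocks with intensity above φ contribute runoff: 12.5, 18.6, 22.4 mm/h.
Σ(I−φ)·Δt = d  ⇒  (12.5+18.6+22.4 − 3φ)·1 = 25.1
φ = (53.50 − 25.1/1) / 3 = 9.47 mm/h.

φ ≈ 9.47 mm/h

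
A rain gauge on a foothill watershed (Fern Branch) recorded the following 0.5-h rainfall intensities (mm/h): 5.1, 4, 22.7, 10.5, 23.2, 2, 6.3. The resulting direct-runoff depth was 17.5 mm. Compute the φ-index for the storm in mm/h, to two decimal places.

φ ≈ 7.13 mm/h

Only the 3 blocks with intensity above φ contribute runoff: 22.7, 10.5, 23.2 mm/h.
Σ(I−φ)·Δt = d  ⇒  (22.7+10.5+23.2 − 3φ)·0.5 = 17.5
φ = (56.40 − 17.5/0.5) / 3 = 7.13 mm/h.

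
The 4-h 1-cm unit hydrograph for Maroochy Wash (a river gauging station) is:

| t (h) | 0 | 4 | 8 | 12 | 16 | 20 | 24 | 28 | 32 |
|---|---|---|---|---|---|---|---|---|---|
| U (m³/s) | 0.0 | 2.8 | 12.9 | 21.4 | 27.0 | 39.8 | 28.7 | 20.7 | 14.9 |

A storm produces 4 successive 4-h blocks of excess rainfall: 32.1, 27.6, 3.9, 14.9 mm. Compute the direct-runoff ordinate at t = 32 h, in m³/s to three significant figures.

By discrete convolution, Q_j = Σ (P_i / 10 mm) · U_{j−i}.
At t = 32 h (j=8): Q = (32.1/10)·14.9 + (27.6/10)·20.7 + (3.9/10)·28.7 + (14.9/10)·39.8 = 175 m³/s.

Q ≈ 175 m³/s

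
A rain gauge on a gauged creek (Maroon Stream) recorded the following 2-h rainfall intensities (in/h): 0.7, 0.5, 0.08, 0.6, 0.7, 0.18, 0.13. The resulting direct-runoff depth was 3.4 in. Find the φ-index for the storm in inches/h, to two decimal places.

φ ≈ 0.20 in/h

Only the 4 blocks with intensity above φ contribute runoff: 0.7, 0.5, 0.6, 0.7 in/h.
Σ(I−φ)·Δt = d  ⇒  (0.7+0.5+0.6+0.7 − 4φ)·2 = 3.4
φ = (2.500 − 3.4/2) / 4 = 0.20 in/h.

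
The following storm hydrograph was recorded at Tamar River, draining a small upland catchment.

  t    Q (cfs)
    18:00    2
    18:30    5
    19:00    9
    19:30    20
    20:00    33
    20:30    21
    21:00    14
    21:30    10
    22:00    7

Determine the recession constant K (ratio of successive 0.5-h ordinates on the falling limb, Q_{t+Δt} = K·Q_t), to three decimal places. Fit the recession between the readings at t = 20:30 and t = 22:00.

K ≈ 0.693

Using the recession-limb readings at t = 20:30 and t = 22:00: Q falls from 21 to 7 cfs over 3 intervals.
K = (Q₂/Q₁)^(1/3) = (7/21)^(1/3) = 0.693.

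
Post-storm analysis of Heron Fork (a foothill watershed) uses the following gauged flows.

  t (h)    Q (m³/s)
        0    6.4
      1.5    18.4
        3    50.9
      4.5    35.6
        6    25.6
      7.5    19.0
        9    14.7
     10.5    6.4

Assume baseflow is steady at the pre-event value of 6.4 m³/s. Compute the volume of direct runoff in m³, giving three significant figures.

V ≈ 6.79 × 10^5 m³

Direct-runoff ordinates (Q − Q_b): 0.0, 12.0, 44.5, 29.2, 19.2, 12.6, 8.3, 0.0 m³/s.
ΣQ_DR = 125.8 m³/s.
With Δt = 1.5 h = 5400 s, V = ΣQ_DR · Δt = 125.8 × 5400 = 6.79 × 10^5 m³.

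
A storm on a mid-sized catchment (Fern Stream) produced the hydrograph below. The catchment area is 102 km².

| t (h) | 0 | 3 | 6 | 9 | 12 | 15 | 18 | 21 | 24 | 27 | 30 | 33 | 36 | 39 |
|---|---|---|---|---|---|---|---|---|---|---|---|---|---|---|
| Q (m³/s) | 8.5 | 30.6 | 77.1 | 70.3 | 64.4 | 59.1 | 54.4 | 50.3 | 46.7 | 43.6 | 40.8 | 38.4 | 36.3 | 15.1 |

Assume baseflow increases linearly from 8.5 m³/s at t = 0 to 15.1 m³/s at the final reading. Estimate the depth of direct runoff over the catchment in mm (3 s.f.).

d ≈ 49.8 mm

Direct runoff: 0.00, 21.59, 67.58, 60.28, 53.87, 48.06, 42.85, 38.25, 34.14, 30.53, 27.22, 24.32, 21.71, 0.00 m³/s; ΣQ_DR = 470.4 m³/s.
V = ΣQ_DR · Δt = 470.4 × 10800 s = 5.080 × 10^6 m³.
Over A = 102 km², depth = V / A = 49.8 mm.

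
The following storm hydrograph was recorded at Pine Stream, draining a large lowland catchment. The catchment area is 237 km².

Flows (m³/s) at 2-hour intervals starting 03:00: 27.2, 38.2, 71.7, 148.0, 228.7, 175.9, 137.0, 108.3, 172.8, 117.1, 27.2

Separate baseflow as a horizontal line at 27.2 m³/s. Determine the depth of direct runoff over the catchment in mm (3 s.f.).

Direct runoff: 0.0, 11.0, 44.5, 120.8, 201.5, 148.7, 109.8, 81.1, 145.6, 89.9, 0.0 m³/s; ΣQ_DR = 952.9 m³/s.
V = ΣQ_DR · Δt = 952.9 × 7200 s = 6.861 × 10^6 m³.
Over A = 237 km², depth = V / A = 28.9 mm.

d ≈ 28.9 mm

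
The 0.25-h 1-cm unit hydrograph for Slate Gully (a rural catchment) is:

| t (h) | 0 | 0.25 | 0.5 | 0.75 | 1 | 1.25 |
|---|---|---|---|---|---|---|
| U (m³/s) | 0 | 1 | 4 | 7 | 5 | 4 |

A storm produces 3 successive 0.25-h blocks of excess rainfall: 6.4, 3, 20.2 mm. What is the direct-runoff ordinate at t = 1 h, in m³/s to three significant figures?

By discrete convolution, Q_j = Σ (P_i / 10 mm) · U_{j−i}.
At t = 1 h (j=4): Q = (6.4/10)·5 + (3/10)·7 + (20.2/10)·4 = 13.4 m³/s.

Q ≈ 13.4 m³/s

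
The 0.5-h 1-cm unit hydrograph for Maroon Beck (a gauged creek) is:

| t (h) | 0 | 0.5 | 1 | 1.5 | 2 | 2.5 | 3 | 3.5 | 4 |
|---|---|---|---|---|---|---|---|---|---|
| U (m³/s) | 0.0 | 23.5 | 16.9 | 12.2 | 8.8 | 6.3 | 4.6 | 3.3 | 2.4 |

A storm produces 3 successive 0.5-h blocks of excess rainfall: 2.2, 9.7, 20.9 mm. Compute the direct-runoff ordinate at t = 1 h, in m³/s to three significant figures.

Q ≈ 26.5 m³/s

By discrete convolution, Q_j = Σ (P_i / 10 mm) · U_{j−i}.
At t = 1 h (j=2): Q = (2.2/10)·16.9 + (9.7/10)·23.5 + (20.9/10)·0.0 = 26.5 m³/s.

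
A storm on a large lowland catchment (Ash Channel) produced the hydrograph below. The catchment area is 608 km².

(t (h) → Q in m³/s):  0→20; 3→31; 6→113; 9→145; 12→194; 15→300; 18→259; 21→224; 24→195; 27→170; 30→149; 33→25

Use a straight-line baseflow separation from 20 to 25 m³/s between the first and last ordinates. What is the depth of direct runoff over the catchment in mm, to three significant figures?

Direct runoff: 0.00, 10.55, 92.09, 123.64, 172.18, 277.73, 236.27, 200.82, 171.36, 145.91, 124.45, 0.00 m³/s; ΣQ_DR = 1555 m³/s.
V = ΣQ_DR · Δt = 1555 × 10800 s = 1.679 × 10^7 m³.
Over A = 608 km², depth = V / A = 27.6 mm.

d ≈ 27.6 mm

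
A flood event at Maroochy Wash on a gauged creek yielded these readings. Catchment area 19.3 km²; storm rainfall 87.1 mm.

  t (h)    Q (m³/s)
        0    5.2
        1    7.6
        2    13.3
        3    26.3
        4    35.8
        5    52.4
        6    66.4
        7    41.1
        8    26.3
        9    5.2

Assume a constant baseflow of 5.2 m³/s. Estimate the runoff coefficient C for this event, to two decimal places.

C ≈ 0.49

ΣQ_DR = 227.6 m³/s; V = ΣQ_DR·Δt = 8.194 × 10^5 m³.
Runoff depth d = V / A = 42.45 mm.
C = d / P = 42.45 / 87.1 = 0.49.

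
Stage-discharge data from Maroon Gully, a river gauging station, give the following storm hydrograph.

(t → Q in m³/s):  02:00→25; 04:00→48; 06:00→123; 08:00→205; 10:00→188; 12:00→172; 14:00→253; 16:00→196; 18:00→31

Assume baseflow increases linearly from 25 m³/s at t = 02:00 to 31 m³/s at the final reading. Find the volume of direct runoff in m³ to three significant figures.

Direct-runoff ordinates (Q − Q_b): 0.00, 22.25, 96.50, 177.75, 160.00, 143.25, 223.50, 165.75, 0.00 m³/s.
ΣQ_DR = 989.0 m³/s.
With Δt = 2 h = 7200 s, V = ΣQ_DR · Δt = 989.0 × 7200 = 7.12 × 10^6 m³.

V ≈ 7.12 × 10^6 m³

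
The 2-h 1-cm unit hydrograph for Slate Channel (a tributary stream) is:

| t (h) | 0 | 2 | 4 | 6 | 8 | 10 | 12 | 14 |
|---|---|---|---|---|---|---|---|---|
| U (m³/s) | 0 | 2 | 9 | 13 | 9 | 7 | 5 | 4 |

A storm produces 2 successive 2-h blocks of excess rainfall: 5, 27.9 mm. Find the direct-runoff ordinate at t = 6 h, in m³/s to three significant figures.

By discrete convolution, Q_j = Σ (P_i / 10 mm) · U_{j−i}.
At t = 6 h (j=3): Q = (5/10)·13 + (27.9/10)·9 = 31.6 m³/s.

Q ≈ 31.6 m³/s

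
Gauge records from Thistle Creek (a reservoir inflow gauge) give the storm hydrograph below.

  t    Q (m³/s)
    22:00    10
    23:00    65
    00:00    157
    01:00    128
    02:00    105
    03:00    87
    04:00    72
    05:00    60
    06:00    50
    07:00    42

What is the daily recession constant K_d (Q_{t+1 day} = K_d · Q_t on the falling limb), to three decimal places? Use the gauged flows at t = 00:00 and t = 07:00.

K_d ≈ 0.011

Between t = 00:00 and t = 07:00 the flow falls from 157 to 42 m³/s over 7×1 h = 7 h.
Per-interval ratio K = (42/157)^(1/7) = 0.8283; K_d = K^(24/1) = 0.011.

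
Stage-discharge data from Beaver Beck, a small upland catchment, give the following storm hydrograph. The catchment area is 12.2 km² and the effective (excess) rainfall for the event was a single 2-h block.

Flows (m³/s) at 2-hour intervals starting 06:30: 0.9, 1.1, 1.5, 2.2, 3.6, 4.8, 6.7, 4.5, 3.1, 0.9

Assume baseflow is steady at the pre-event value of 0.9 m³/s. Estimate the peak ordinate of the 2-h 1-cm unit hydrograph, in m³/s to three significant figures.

Direct runoff: 0.0, 0.2, 0.6, 1.3, 2.7, 3.9, 5.8, 3.6, 2.2, 0.0 m³/s; ΣQ_DR = 20.30 m³/s, peak = 5.8 m³/s.
Runoff depth d = ΣQ_DR·Δt / A = 20.30 × 7200 / (12.2 km²) = 11.98 mm.
The 1-cm UH is the DRH scaled by (10 mm)/d, so U_p = 5.8 × 10/11.98 = 4.84 m³/s.

U_p ≈ 4.84 m³/s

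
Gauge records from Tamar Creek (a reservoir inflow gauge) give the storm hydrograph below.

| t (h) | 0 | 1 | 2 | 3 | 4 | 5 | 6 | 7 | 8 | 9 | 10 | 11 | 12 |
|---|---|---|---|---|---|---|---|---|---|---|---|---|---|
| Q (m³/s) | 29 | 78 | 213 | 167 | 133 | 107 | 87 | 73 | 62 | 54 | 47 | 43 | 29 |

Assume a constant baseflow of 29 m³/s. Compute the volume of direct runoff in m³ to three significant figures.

Direct-runoff ordinates (Q − Q_b): 0.0, 49.0, 184.0, 138.0, 104.0, 78.0, 58.0, 44.0, 33.0, 25.0, 18.0, 14.0, 0.0 m³/s.
ΣQ_DR = 745.0 m³/s.
With Δt = 1 h = 3600 s, V = ΣQ_DR · Δt = 745.0 × 3600 = 2.68 × 10^6 m³.

V ≈ 2.68 × 10^6 m³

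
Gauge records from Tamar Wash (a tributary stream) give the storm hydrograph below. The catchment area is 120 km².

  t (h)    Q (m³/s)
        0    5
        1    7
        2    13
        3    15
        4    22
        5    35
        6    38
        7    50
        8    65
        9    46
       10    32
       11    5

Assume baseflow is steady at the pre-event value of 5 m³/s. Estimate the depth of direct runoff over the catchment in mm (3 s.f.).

Direct runoff: 0.0, 2.0, 8.0, 10.0, 17.0, 30.0, 33.0, 45.0, 60.0, 41.0, 27.0, 0.0 m³/s; ΣQ_DR = 273.0 m³/s.
V = ΣQ_DR · Δt = 273.0 × 3600 s = 9.828 × 10^5 m³.
Over A = 120 km², depth = V / A = 8.19 mm.

d ≈ 8.19 mm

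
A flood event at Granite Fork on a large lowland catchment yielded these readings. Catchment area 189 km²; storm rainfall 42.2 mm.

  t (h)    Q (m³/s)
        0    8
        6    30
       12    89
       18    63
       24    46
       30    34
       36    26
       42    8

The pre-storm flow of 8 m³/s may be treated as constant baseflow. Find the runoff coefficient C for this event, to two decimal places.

C ≈ 0.65

ΣQ_DR = 240.0 m³/s; V = ΣQ_DR·Δt = 5.184 × 10^6 m³.
Runoff depth d = V / A = 27.43 mm.
C = d / P = 27.43 / 42.2 = 0.65.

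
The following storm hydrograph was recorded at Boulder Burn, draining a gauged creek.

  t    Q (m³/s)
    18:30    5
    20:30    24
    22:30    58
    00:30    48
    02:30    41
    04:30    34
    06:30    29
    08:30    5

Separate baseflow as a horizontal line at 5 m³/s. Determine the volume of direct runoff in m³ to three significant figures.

Direct-runoff ordinates (Q − Q_b): 0.0, 19.0, 53.0, 43.0, 36.0, 29.0, 24.0, 0.0 m³/s.
ΣQ_DR = 204.0 m³/s.
With Δt = 2 h = 7200 s, V = ΣQ_DR · Δt = 204.0 × 7200 = 1.47 × 10^6 m³.

V ≈ 1.47 × 10^6 m³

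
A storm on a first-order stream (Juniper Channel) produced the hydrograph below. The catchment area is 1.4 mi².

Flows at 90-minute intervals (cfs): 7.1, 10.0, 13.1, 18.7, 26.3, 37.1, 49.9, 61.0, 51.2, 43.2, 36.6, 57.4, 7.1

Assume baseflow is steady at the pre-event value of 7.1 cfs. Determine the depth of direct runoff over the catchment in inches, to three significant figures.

d ≈ 0.542 in

Direct runoff: 0.0, 2.9, 6.0, 11.6, 19.2, 30.0, 42.8, 53.9, 44.1, 36.1, 29.5, 50.3, 0.0 cfs; ΣQ_DR = 326.4 cfs.
V = ΣQ_DR · Δt = 326.4 × 5400 s = 1.763 × 10^6 ft³.
Over A = 1.4 mi², depth = V / A = 0.542 in.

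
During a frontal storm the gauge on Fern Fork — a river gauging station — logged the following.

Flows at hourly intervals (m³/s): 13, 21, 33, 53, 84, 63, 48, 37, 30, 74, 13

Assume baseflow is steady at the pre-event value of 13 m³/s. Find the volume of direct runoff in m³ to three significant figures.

Direct-runoff ordinates (Q − Q_b): 0.0, 8.0, 20.0, 40.0, 71.0, 50.0, 35.0, 24.0, 17.0, 61.0, 0.0 m³/s.
ΣQ_DR = 326.0 m³/s.
With Δt = 1 h = 3600 s, V = ΣQ_DR · Δt = 326.0 × 3600 = 1.17 × 10^6 m³.

V ≈ 1.17 × 10^6 m³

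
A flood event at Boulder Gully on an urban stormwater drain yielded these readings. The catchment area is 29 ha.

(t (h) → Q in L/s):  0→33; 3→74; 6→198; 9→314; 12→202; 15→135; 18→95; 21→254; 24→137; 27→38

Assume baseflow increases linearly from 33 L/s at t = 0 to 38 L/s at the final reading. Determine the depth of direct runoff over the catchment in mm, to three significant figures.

Direct runoff: 0.00, 40.44, 163.89, 279.33, 166.78, 99.22, 58.67, 217.11, 99.56, 0.00 L/s; ΣQ_DR = 1125 L/s.
V = ΣQ_DR · Δt = 1125 × 10800 s = 1.215 × 10^7 L.
Over A = 29 ha, depth = V / A = 41.9 mm.

d ≈ 41.9 mm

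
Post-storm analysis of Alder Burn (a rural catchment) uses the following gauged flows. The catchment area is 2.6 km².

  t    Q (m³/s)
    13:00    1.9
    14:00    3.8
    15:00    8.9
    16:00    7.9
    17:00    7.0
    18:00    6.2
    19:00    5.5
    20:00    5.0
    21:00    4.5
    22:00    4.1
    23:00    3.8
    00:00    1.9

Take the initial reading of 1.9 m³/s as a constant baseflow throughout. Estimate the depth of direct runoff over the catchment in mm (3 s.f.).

Direct runoff: 0.0, 1.9, 7.0, 6.0, 5.1, 4.3, 3.6, 3.1, 2.6, 2.2, 1.9, 0.0 m³/s; ΣQ_DR = 37.70 m³/s.
V = ΣQ_DR · Δt = 37.70 × 3600 s = 1.357 × 10^5 m³.
Over A = 2.6 km², depth = V / A = 52.2 mm.

d ≈ 52.2 mm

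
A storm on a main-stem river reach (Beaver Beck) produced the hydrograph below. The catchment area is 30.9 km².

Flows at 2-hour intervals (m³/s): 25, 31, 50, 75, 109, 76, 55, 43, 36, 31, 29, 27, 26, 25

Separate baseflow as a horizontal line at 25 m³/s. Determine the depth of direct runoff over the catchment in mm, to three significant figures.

d ≈ 67.1 mm

Direct runoff: 0.0, 6.0, 25.0, 50.0, 84.0, 51.0, 30.0, 18.0, 11.0, 6.0, 4.0, 2.0, 1.0, 0.0 m³/s; ΣQ_DR = 288.0 m³/s.
V = ΣQ_DR · Δt = 288.0 × 7200 s = 2.074 × 10^6 m³.
Over A = 30.9 km², depth = V / A = 67.1 mm.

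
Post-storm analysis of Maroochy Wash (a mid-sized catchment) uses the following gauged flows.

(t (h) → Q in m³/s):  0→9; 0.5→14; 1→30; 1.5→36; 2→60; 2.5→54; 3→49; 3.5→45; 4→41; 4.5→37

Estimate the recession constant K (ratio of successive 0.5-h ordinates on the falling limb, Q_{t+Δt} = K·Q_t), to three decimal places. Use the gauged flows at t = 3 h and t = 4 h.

K ≈ 0.915

Using the recession-limb readings at t = 3 h and t = 4 h: Q falls from 49 to 41 m³/s over 2 intervals.
K = (Q₂/Q₁)^(1/2) = (41/49)^(1/2) = 0.915.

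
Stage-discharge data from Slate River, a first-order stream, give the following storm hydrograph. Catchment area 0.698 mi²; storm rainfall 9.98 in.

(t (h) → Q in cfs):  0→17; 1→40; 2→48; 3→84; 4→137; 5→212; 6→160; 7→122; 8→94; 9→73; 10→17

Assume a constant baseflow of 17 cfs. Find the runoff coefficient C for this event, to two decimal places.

C ≈ 0.18

ΣQ_DR = 817.0 cfs; V = ΣQ_DR·Δt = 2.941 × 10^6 ft³.
Runoff depth d = V / A = 1.814 in.
C = d / P = 1.814 / 9.98 = 0.18.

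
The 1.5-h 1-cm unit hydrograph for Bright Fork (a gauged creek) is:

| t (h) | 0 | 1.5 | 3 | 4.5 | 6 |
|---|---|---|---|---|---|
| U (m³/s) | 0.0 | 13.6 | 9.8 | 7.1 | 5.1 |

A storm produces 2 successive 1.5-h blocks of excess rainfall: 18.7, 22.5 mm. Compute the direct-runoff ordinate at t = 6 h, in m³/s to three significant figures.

By discrete convolution, Q_j = Σ (P_i / 10 mm) · U_{j−i}.
At t = 6 h (j=4): Q = (18.7/10)·5.1 + (22.5/10)·7.1 = 25.5 m³/s.

Q ≈ 25.5 m³/s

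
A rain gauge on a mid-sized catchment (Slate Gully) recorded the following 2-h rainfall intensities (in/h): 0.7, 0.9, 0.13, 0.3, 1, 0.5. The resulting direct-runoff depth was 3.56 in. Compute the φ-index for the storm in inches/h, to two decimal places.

Only the 4 blocks with intensity above φ contribute runoff: 0.7, 0.9, 1, 0.5 in/h.
Σ(I−φ)·Δt = d  ⇒  (0.7+0.9+1+0.5 − 4φ)·2 = 3.56
φ = (3.100 − 3.56/2) / 4 = 0.33 in/h.

φ ≈ 0.33 in/h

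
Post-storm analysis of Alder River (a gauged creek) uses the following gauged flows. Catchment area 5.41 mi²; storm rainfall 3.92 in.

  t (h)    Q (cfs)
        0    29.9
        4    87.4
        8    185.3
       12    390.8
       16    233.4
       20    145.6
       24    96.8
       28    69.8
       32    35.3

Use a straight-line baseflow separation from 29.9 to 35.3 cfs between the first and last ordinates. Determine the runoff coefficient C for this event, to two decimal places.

C ≈ 0.29

ΣQ_DR = 980.9 cfs; V = ΣQ_DR·Δt = 1.412 × 10^7 ft³.
Runoff depth d = V / A = 1.124 in.
C = d / P = 1.124 / 3.92 = 0.29.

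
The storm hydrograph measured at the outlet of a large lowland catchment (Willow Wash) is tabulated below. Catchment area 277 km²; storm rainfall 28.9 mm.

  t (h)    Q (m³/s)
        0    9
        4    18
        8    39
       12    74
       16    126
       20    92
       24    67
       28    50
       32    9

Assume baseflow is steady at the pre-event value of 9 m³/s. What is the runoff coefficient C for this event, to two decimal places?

C ≈ 0.72

ΣQ_DR = 403.0 m³/s; V = ΣQ_DR·Δt = 5.803 × 10^6 m³.
Runoff depth d = V / A = 20.95 mm.
C = d / P = 20.95 / 28.9 = 0.72.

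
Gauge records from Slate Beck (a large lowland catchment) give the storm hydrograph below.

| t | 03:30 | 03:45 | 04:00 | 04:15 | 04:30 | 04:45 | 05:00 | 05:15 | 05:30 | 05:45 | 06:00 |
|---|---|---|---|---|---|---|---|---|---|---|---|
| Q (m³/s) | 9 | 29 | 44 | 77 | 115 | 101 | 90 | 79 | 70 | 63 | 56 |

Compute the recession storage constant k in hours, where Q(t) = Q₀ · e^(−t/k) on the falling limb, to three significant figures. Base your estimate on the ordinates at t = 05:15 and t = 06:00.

On the falling limb, Q drops from 79 to 56 m³/s between t = 05:15 and t = 06:00 (Δt = 0.75 h).
k = −Δt / ln(Q₂/Q₁) = −0.75 / ln(56/79) = 2.18 h.

k ≈ 2.18 h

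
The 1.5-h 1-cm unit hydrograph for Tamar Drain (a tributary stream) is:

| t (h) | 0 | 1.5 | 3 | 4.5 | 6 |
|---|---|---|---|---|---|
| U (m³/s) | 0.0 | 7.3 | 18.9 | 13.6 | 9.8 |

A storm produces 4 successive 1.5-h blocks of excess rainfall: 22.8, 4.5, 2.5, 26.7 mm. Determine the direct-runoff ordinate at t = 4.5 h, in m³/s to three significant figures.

Q ≈ 41.3 m³/s

By discrete convolution, Q_j = Σ (P_i / 10 mm) · U_{j−i}.
At t = 4.5 h (j=3): Q = (22.8/10)·13.6 + (4.5/10)·18.9 + (2.5/10)·7.3 + (26.7/10)·0.0 = 41.3 m³/s.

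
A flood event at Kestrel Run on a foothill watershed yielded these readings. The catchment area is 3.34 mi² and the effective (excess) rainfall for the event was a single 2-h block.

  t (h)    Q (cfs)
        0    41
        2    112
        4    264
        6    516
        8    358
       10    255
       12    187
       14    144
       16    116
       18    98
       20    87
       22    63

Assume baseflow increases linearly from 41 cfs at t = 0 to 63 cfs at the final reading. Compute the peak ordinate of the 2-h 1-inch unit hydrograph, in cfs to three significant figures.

Direct runoff: 0.00, 69.00, 219.00, 469.00, 309.00, 204.00, 134.00, 89.00, 59.00, 39.00, 26.00, 0.00 cfs; ΣQ_DR = 1617 cfs, peak = 469.00 cfs.
Runoff depth d = ΣQ_DR·Δt / A = 1617 × 7200 / (3.34 mi²) = 1.500 in.
The 1-inch UH is the DRH scaled by (1 in)/d, so U_p = 469.00 × 1/1.500 = 313 cfs.

U_p ≈ 313 cfs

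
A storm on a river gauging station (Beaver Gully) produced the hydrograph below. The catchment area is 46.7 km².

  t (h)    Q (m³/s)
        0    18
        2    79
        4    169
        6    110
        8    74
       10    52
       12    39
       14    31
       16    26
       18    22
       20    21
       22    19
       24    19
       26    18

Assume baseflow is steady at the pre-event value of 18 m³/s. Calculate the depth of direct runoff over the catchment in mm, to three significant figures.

d ≈ 68.6 mm

Direct runoff: 0.0, 61.0, 151.0, 92.0, 56.0, 34.0, 21.0, 13.0, 8.0, 4.0, 3.0, 1.0, 1.0, 0.0 m³/s; ΣQ_DR = 445.0 m³/s.
V = ΣQ_DR · Δt = 445.0 × 7200 s = 3.204 × 10^6 m³.
Over A = 46.7 km², depth = V / A = 68.6 mm.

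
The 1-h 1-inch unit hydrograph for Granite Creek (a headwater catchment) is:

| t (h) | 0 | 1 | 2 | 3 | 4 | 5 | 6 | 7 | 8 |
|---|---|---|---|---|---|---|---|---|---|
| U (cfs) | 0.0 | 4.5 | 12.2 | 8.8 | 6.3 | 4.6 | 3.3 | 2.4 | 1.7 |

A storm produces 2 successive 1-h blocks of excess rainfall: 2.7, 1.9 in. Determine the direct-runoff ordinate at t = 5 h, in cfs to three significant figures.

Q ≈ 24.4 cfs

By discrete convolution, Q_j = Σ (P_i / 1 in) · U_{j−i}.
At t = 5 h (j=5): Q = (2.7/1)·4.6 + (1.9/1)·6.3 = 24.4 cfs.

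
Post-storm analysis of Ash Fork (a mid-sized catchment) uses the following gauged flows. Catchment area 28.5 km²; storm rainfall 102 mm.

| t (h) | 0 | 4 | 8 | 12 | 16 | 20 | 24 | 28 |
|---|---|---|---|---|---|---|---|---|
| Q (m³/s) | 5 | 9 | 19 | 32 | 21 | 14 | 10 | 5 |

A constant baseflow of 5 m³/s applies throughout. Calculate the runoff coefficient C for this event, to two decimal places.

C ≈ 0.37

ΣQ_DR = 75.00 m³/s; V = ΣQ_DR·Δt = 1.080 × 10^6 m³.
Runoff depth d = V / A = 37.89 mm.
C = d / P = 37.89 / 102 = 0.37.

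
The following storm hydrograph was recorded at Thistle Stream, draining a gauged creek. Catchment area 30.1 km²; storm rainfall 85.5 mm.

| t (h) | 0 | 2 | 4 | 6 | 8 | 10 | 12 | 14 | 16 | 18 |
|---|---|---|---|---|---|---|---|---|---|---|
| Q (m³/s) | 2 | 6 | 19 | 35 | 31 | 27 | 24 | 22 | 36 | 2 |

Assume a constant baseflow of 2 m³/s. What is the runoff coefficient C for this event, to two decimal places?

C ≈ 0.51

ΣQ_DR = 184.0 m³/s; V = ΣQ_DR·Δt = 1.325 × 10^6 m³.
Runoff depth d = V / A = 44.01 mm.
C = d / P = 44.01 / 85.5 = 0.51.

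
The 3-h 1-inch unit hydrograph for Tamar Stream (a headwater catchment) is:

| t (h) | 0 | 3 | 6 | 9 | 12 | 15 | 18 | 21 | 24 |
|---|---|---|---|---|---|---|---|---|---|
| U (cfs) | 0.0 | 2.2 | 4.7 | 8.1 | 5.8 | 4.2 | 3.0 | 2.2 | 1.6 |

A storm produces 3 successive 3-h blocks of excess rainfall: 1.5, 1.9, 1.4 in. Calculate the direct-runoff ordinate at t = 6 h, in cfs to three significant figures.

Q ≈ 11.2 cfs

By discrete convolution, Q_j = Σ (P_i / 1 in) · U_{j−i}.
At t = 6 h (j=2): Q = (1.5/1)·4.7 + (1.9/1)·2.2 + (1.4/1)·0.0 = 11.2 cfs.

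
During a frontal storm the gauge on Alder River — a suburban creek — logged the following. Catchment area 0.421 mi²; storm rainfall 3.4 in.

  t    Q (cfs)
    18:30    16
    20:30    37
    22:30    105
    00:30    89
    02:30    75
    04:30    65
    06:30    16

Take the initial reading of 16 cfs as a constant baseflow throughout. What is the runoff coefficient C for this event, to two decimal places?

ΣQ_DR = 291.0 cfs; V = ΣQ_DR·Δt = 2.095 × 10^6 ft³.
Runoff depth d = V / A = 2.142 in.
C = d / P = 2.142 / 3.4 = 0.63.

C ≈ 0.63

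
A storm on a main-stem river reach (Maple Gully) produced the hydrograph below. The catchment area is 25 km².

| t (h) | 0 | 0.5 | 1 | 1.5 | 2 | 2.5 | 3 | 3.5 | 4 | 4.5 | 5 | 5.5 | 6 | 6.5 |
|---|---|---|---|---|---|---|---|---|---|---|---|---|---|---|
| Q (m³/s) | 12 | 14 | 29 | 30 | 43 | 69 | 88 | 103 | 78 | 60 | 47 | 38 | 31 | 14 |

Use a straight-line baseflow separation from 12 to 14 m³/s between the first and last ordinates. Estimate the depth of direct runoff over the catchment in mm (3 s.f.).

d ≈ 34.1 mm

Direct runoff: 0.00, 1.85, 16.69, 17.54, 30.38, 56.23, 75.08, 89.92, 64.77, 46.62, 33.46, 24.31, 17.15, 0.00 m³/s; ΣQ_DR = 474.0 m³/s.
V = ΣQ_DR · Δt = 474.0 × 1800 s = 8.532 × 10^5 m³.
Over A = 25 km², depth = V / A = 34.1 mm.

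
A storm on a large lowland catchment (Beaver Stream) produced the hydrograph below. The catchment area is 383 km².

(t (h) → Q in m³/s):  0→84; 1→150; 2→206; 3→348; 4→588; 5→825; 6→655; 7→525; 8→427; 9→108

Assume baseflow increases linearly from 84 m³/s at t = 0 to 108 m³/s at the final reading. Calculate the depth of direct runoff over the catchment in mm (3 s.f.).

Direct runoff: 0.00, 63.33, 116.67, 256.00, 493.33, 727.67, 555.00, 422.33, 321.67, 0.00 m³/s; ΣQ_DR = 2956 m³/s.
V = ΣQ_DR · Δt = 2956 × 3600 s = 1.064 × 10^7 m³.
Over A = 383 km², depth = V / A = 27.8 mm.

d ≈ 27.8 mm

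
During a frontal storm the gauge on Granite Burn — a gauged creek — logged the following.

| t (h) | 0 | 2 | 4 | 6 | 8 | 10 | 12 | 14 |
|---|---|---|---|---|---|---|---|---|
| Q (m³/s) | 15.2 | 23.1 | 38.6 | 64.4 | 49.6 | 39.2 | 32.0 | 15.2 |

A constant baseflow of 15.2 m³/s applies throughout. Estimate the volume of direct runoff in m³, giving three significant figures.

Direct-runoff ordinates (Q − Q_b): 0.0, 7.9, 23.4, 49.2, 34.4, 24.0, 16.8, 0.0 m³/s.
ΣQ_DR = 155.7 m³/s.
With Δt = 2 h = 7200 s, V = ΣQ_DR · Δt = 155.7 × 7200 = 1.12 × 10^6 m³.

V ≈ 1.12 × 10^6 m³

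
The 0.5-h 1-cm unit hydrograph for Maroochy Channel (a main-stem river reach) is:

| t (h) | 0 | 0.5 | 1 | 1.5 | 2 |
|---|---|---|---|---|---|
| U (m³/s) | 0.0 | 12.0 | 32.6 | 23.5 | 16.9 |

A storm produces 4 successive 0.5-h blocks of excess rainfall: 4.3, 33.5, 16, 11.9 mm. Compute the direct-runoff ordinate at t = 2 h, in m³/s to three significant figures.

Q ≈ 152 m³/s

By discrete convolution, Q_j = Σ (P_i / 10 mm) · U_{j−i}.
At t = 2 h (j=4): Q = (4.3/10)·16.9 + (33.5/10)·23.5 + (16/10)·32.6 + (11.9/10)·12.0 = 152 m³/s.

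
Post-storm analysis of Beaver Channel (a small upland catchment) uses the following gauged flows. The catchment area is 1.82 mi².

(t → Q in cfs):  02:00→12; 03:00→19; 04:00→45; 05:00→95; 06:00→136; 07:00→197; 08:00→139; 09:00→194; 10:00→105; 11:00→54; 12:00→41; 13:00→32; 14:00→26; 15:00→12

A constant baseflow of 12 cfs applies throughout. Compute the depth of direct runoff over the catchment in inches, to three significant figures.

Direct runoff: 0.0, 7.0, 33.0, 83.0, 124.0, 185.0, 127.0, 182.0, 93.0, 42.0, 29.0, 20.0, 14.0, 0.0 cfs; ΣQ_DR = 939.0 cfs.
V = ΣQ_DR · Δt = 939.0 × 3600 s = 3.380 × 10^6 ft³.
Over A = 1.82 mi², depth = V / A = 0.799 in.

d ≈ 0.799 in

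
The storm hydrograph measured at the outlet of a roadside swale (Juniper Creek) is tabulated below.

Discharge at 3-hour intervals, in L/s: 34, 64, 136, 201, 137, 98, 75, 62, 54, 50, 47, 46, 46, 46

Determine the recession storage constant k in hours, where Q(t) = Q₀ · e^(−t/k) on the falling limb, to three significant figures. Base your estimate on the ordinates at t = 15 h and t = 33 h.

On the falling limb, Q drops from 98 to 46 L/s between t = 15 h and t = 33 h (Δt = 18 h).
k = −Δt / ln(Q₂/Q₁) = −18 / ln(46/98) = 23.8 h.

k ≈ 23.8 h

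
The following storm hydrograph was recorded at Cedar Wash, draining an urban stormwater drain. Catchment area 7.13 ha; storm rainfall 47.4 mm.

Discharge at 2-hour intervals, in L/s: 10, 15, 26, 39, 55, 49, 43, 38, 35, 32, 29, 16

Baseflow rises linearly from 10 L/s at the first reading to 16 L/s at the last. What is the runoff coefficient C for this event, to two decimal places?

C ≈ 0.49

ΣQ_DR = 231.0 L/s; V = ΣQ_DR·Δt = 1.663 × 10^6 L.
Runoff depth d = V / A = 23.33 mm.
C = d / P = 23.33 / 47.4 = 0.49.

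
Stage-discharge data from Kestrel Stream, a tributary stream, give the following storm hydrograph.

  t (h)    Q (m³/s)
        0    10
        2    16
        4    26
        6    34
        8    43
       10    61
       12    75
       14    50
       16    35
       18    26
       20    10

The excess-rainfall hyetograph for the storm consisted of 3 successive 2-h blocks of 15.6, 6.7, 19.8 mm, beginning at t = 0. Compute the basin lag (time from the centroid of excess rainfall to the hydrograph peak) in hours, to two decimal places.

t_L ≈ 8.80 h

Centroid of excess rainfall: t_c = Σ P_i·t̄_i / ΣP_i = 3.1995 h (block centres at 1, 3, 5 h).
Hydrograph peak occurs at t = 12 h, so basin lag t_L = 12 − 3.1995 = 8.80 h.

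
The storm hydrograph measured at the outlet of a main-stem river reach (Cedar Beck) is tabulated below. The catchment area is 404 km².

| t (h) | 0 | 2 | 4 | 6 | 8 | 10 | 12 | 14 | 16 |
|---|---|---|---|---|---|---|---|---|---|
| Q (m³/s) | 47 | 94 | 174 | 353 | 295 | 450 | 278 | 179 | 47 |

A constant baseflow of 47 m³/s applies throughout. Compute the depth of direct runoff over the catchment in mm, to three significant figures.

d ≈ 26.6 mm

Direct runoff: 0.0, 47.0, 127.0, 306.0, 248.0, 403.0, 231.0, 132.0, 0.0 m³/s; ΣQ_DR = 1494 m³/s.
V = ΣQ_DR · Δt = 1494 × 7200 s = 1.076 × 10^7 m³.
Over A = 404 km², depth = V / A = 26.6 mm.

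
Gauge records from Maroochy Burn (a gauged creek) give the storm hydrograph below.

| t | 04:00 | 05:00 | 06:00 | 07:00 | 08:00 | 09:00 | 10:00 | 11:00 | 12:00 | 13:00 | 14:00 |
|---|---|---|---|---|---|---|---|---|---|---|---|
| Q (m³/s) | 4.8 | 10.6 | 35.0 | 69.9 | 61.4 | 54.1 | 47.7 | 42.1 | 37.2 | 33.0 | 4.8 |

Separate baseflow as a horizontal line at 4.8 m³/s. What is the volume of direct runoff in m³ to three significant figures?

Direct-runoff ordinates (Q − Q_b): 0.0, 5.8, 30.2, 65.1, 56.6, 49.3, 42.9, 37.3, 32.4, 28.2, 0.0 m³/s.
ΣQ_DR = 347.8 m³/s.
With Δt = 1 h = 3600 s, V = ΣQ_DR · Δt = 347.8 × 3600 = 1.25 × 10^6 m³.

V ≈ 1.25 × 10^6 m³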